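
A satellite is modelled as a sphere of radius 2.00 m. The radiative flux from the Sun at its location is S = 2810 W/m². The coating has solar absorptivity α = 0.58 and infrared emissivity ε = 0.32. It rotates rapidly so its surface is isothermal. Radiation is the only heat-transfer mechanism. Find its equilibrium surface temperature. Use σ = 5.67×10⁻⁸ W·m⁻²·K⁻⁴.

At equilibrium, absorbed power = emitted power.
Absorbing cross-section = πr² = 12.57 m²; emitting surface = 4πr² = 50.27 m² (ratio 4).
αS·A_cross = εσ·A_surf·T⁴  ⇒  T⁴ = αS/(ε·4σ).
T⁴ = 0.580·2810/(0.32·4·5.67×10⁻⁸) = 2.246×10¹⁰ K⁴.
T = (2.246×10¹⁰)^(1/4).

T ≈ 387 K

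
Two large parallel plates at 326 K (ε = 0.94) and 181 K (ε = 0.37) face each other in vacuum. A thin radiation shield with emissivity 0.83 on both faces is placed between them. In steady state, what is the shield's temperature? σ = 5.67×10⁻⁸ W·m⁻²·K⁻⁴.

In steady state the net flux on the hot side equals that on the cold side.
σ(T₁⁴−T_s⁴)/D₁ = σ(T_s⁴−T₂⁴)/D₂, with D₁ = 1/ε₁+1/ε_s−1 = 1.269, D₂ = 1/ε_s+1/ε₂−1 = 2.908.
Solve for T_s⁴: T_s⁴ = (D₂·T₁⁴ + D₁·T₂⁴)/(D₁+D₂) = 8.190×10⁹ K⁴.

T_s ≈ 301 K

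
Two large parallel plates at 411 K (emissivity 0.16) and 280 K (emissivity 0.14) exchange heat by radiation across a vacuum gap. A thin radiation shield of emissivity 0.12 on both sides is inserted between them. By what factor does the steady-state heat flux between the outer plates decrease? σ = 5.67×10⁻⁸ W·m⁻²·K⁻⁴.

factor ≈ 2.26

Without shield: q₀ = σΔ(T⁴)/(1/ε₁+1/ε₂−1) with denominator 12.39.
With shield the two gaps are in series; the resistances add: (1/ε₁+1/ε_s−1)+(1/ε_s+1/ε₂−1) = 13.58+14.48 = 28.06.
Heat-flux ratio q₀/q = 28.06/12.39.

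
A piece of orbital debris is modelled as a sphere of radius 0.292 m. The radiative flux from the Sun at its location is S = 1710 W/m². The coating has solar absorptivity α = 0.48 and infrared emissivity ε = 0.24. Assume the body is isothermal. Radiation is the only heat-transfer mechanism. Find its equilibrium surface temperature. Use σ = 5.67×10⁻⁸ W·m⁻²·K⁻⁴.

T ≈ 350 K

At equilibrium, absorbed power = emitted power.
Absorbing cross-section = πr² = 0.2679 m²; emitting surface = 4πr² = 1.071 m² (ratio 4).
αS·A_cross = εσ·A_surf·T⁴  ⇒  T⁴ = αS/(ε·4σ).
T⁴ = 0.480·1710/(0.24·4·5.67×10⁻⁸) = 1.508×10¹⁰ K⁴.
T = (1.508×10¹⁰)^(1/4).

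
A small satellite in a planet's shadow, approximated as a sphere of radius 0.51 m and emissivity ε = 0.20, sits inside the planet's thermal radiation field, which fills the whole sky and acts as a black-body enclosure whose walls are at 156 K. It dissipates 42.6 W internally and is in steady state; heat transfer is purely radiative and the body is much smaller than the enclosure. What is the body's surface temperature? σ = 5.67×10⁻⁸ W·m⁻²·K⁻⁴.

T ≈ 204 K

For a small grey body in a large enclosure, net radiated power = εσA(T⁴ − T_w⁴).
Steady state: P = εσA(T⁴ − T_w⁴) with A = 4πr² = 3.269 m².
T⁴ = P/(εσA) + T_w⁴ = 42.6/(0.20·5.67×10⁻⁸·3.269) + (156)⁴
    = 1.149×10⁹ + 5.922×10⁸ = 1.742×10⁹ K⁴.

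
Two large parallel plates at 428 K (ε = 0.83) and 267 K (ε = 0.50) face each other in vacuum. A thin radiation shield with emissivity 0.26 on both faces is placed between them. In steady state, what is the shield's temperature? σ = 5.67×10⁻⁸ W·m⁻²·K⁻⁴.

In steady state the net flux on the hot side equals that on the cold side.
σ(T₁⁴−T_s⁴)/D₁ = σ(T_s⁴−T₂⁴)/D₂, with D₁ = 1/ε₁+1/ε_s−1 = 4.051, D₂ = 1/ε_s+1/ε₂−1 = 4.846.
Solve for T_s⁴: T_s⁴ = (D₂·T₁⁴ + D₁·T₂⁴)/(D₁+D₂) = 2.059×10¹⁰ K⁴.

T_s ≈ 379 K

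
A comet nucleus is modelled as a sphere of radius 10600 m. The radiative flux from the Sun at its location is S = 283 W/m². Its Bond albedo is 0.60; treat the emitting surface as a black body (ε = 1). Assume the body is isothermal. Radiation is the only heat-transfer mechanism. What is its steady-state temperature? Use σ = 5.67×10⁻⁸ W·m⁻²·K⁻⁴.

T ≈ 149 K

At equilibrium, absorbed power = emitted power.
Absorbing cross-section = πr² = 3.530×10⁸ m²; emitting surface = 4πr² = 1.412×10⁹ m² (ratio 4).
(1−a)S·A_cross = εσ·A_surf·T⁴  ⇒  T⁴ = (1−a)S/(4σ).
T⁴ = 0.400·283/(4·5.67×10⁻⁸) = 4.991×10⁸ K⁴.
T = (4.991×10⁸)^(1/4).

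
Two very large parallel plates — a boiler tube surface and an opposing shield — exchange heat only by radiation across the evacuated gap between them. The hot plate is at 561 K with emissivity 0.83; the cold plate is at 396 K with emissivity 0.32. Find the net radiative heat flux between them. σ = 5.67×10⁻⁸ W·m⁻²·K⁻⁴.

For two infinite grey parallel plates, q = σ(T₁⁴ − T₂⁴)/(1/ε₁ + 1/ε₂ − 1).
T₁⁴ − T₂⁴ = 9.905×10¹⁰ − 2.459×10¹⁰ = 7.446×10¹⁰ K⁴.
1/ε₁ + 1/ε₂ − 1 = 1.205 + 3.125 − 1 = 3.330.
q = 5.67×10⁻⁸ × 7.446×10¹⁰ / 3.330.

q ≈ 1270 W/m²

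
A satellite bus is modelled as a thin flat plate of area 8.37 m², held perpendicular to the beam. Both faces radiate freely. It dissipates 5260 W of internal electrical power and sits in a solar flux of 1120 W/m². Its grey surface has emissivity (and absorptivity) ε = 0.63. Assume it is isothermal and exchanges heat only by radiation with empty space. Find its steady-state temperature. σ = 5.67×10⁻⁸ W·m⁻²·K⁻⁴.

T ≈ 370 K

At steady state, absorbed solar power + internal power = radiated power.
Absorbed: α·S·A_cross = 0.63·1120·8.370 = 5906 W (cross-section A).
Total input = 5906 + 5260 = 11170 W.
Radiated: εσ·A_surf·T⁴ with A_surf = 2A = 16.74 m².
T⁴ = 11170/(0.63·5.67×10⁻⁸·16.74) = 1.867×10¹⁰ K⁴.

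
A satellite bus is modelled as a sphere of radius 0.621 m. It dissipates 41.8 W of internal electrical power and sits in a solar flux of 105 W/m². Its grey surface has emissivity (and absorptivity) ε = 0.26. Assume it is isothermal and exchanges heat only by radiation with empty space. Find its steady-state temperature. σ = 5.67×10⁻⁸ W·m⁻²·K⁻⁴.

At steady state, absorbed solar power + internal power = radiated power.
Absorbed: α·S·A_cross = 0.26·105·1.212 = 33.07 W (cross-section πr²).
Total input = 33.07 + 41.8 = 74.87 W.
Radiated: εσ·A_surf·T⁴ with A_surf = 4πr² = 4.846 m².
T⁴ = 74.87/(0.26·5.67×10⁻⁸·4.846) = 1.048×10⁹ K⁴.

T ≈ 180 K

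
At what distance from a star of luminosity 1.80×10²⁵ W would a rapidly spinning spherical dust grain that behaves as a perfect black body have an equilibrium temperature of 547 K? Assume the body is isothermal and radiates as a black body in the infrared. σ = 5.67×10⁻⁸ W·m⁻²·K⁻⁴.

d ≈ 8.40×10⁹ m

For an isothermal black-emitting sphere, (1−a)S·πr² = σ·4πr²·T⁴ ⇒ S = 4σT⁴/(1−a).
S = 4·5.67×10⁻⁸·(547)⁴/1.00 = 20300 W/m².
Flux falls as S = L/(4πd²), so d = √(L/(4πS)) = √(1.80×10²⁵/(4π·20300)).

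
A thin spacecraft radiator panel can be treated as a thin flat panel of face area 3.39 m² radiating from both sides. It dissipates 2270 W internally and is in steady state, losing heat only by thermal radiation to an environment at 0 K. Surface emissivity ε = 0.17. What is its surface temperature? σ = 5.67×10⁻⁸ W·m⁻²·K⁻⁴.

T ≈ 432 K

Steady state: internal power = radiated power, P = εσA T⁴.
Radiating area A = 2·3.39 = 6.780 m².
T⁴ = P/(εσA) = 2270/(0.17·5.67×10⁻⁸·6.780) = 3.473×10¹⁰ K⁴.
T = (3.473×10¹⁰)^(1/4).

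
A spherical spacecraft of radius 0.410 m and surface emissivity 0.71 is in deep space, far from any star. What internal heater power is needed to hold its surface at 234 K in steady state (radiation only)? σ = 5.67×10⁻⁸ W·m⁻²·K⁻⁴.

P ≈ 255 W

P = εσ·4πr²·T⁴.
4πr² = 2.112 m²; T⁴ = 2.998×10⁹ K⁴.
P = 0.71·5.67×10⁻⁸·2.112·2.998×10⁹.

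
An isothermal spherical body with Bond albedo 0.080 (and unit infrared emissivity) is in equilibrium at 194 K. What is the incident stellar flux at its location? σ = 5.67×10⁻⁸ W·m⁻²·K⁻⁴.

(1−a)S·πr² = σ·4πr²·T⁴ ⇒ S = 4σT⁴/(1−a).
S = 4·5.67×10⁻⁸·1.416×10⁹/0.920.

S ≈ 349 W/m²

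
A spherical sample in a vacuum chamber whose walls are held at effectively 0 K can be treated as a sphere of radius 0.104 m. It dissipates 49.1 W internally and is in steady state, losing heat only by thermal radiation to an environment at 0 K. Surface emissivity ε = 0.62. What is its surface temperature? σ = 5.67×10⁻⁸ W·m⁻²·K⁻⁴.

T ≈ 318 K

Steady state: internal power = radiated power, P = εσA T⁴.
Radiating area A = 4πr² = 0.1359 m².
T⁴ = P/(εσA) = 49.1/(0.62·5.67×10⁻⁸·0.1359) = 1.028×10¹⁰ K⁴.
T = (1.028×10¹⁰)^(1/4).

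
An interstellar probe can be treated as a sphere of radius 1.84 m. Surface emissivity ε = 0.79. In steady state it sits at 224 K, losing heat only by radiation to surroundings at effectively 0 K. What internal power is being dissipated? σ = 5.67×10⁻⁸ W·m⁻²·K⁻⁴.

Steady state: P = εσA T⁴.
A = 4πr² = 42.54 m²; T⁴ = (224)⁴ = 2.518×10⁹ K⁴.
P = 0.79 × 5.67×10⁻⁸ × 42.54 × 2.518×10⁹.

P ≈ 4800 W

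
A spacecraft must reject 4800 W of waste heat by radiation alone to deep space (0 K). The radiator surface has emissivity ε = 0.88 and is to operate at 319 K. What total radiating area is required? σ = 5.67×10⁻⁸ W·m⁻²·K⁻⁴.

P = εσA T⁴ ⇒ A = P/(εσT⁴).
T⁴ = 1.036×10¹⁰ K⁴.
A = 4800/(0.88 × 5.67×10⁻⁸ × 1.036×10¹⁰).

A ≈ 9.29 m²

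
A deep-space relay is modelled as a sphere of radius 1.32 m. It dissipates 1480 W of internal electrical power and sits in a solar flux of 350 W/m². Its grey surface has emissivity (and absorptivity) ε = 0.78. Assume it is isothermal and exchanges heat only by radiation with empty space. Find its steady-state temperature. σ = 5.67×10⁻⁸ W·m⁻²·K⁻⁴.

T ≈ 235 K

At steady state, absorbed solar power + internal power = radiated power.
Absorbed: α·S·A_cross = 0.78·350·5.474 = 1494 W (cross-section πr²).
Total input = 1494 + 1480 = 2974 W.
Radiated: εσ·A_surf·T⁴ with A_surf = 4πr² = 21.90 m².
T⁴ = 2974/(0.78·5.67×10⁻⁸·21.90) = 3.072×10⁹ K⁴.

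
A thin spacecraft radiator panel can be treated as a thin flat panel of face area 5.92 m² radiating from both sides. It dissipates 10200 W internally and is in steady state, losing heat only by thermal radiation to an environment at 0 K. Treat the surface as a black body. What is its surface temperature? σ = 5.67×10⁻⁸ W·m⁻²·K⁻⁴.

T ≈ 351 K

Steady state: internal power = radiated power, P = εσA T⁴.
Radiating area A = 2·5.92 = 11.84 m².
T⁴ = P/(εσA) = 10200/(1.0·5.67×10⁻⁸·11.84) = 1.519×10¹⁰ K⁴.
T = (1.519×10¹⁰)^(1/4).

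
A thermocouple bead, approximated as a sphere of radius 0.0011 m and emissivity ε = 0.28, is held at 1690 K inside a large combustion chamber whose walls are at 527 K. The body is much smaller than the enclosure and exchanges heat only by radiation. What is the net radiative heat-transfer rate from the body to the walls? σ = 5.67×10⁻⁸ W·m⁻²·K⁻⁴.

P_net ≈ 1.95 W

For a small grey body in a large enclosure: P_net = εσA(T_body⁴ − T_wall⁴).
A = 4πr² = 1.521×10⁻⁵ m²; T_body⁴ − T_wall⁴ = 8.157×10¹² − 7.713×10¹⁰ = 8.080×10¹² K⁴.
|P_net| = 0.28·5.67×10⁻⁸·1.521×10⁻⁵·8.080×10¹².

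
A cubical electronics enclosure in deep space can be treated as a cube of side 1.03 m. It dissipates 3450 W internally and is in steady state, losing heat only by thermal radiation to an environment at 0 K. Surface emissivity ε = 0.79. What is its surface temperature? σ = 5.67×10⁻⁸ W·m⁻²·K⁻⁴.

T ≈ 332 K

Steady state: internal power = radiated power, P = εσA T⁴.
Radiating area A = 6L² = 6.365 m².
T⁴ = P/(εσA) = 3450/(0.79·5.67×10⁻⁸·6.365) = 1.210×10¹⁰ K⁴.
T = (1.210×10¹⁰)^(1/4).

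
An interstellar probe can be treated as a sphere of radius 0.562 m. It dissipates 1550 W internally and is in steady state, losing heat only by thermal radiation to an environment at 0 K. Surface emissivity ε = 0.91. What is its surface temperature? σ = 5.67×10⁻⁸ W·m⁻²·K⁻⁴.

T ≈ 295 K

Steady state: internal power = radiated power, P = εσA T⁴.
Radiating area A = 4πr² = 3.969 m².
T⁴ = P/(εσA) = 1550/(0.91·5.67×10⁻⁸·3.969) = 7.569×10⁹ K⁴.
T = (7.569×10⁹)^(1/4).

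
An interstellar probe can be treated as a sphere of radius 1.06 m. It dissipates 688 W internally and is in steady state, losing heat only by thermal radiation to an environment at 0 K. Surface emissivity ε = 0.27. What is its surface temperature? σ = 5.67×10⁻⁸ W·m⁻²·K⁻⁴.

Steady state: internal power = radiated power, P = εσA T⁴.
Radiating area A = 4πr² = 14.12 m².
T⁴ = P/(εσA) = 688/(0.27·5.67×10⁻⁸·14.12) = 3.183×10⁹ K⁴.
T = (3.183×10⁹)^(1/4).

T ≈ 238 K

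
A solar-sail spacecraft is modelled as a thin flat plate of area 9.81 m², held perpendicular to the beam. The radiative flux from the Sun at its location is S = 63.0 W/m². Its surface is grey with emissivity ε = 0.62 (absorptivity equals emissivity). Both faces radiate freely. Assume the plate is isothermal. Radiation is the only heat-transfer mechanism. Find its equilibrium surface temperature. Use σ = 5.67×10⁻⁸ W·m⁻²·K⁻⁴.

At equilibrium, absorbed power = emitted power.
Absorbing cross-section = A = 9.810 m²; emitting surface = 2A = 19.62 m² (ratio 2).
εS·A_cross = εσ·A_surf·T⁴  ⇒  T⁴ = S/(2σ)   (ε cancels).
T⁴ = 63.0/(2·5.67×10⁻⁸) = 5.556×10⁸ K⁴.
T = (5.556×10⁸)^(1/4).

T ≈ 154 K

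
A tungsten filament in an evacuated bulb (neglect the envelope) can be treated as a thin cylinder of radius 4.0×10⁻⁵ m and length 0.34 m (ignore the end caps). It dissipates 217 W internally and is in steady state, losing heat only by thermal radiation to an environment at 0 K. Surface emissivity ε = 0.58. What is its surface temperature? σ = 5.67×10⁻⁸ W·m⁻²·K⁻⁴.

Steady state: internal power = radiated power, P = εσA T⁴.
Radiating area A = 2πrL = 8.545×10⁻⁵ m².
T⁴ = P/(εσA) = 217/(0.58·5.67×10⁻⁸·8.545×10⁻⁵) = 7.722×10¹³ K⁴.
T = (7.722×10¹³)^(1/4).

T ≈ 2960 K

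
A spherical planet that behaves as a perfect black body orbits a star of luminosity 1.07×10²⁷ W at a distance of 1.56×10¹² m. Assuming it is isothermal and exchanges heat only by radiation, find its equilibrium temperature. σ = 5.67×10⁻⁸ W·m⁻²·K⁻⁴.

T ≈ 111 K

First find the stellar flux at distance d: S = L/(4πd²) = 1.07×10²⁷/(4π·(1.56×10¹²)²) = 34.99 W/m².
For an isothermal sphere, absorbed (1−a)S·πr² = emitted σ·4πr²·T⁴, so T⁴ = (1−a)S/(4σ).
T⁴ = 1.00·34.99/(4·5.67×10⁻⁸) = 1.543×10⁸ K⁴.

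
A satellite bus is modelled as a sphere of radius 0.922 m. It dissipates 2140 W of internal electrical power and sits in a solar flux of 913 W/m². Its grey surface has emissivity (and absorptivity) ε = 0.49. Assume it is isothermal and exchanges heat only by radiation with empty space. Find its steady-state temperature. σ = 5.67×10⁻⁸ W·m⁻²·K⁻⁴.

T ≈ 326 K

At steady state, absorbed solar power + internal power = radiated power.
Absorbed: α·S·A_cross = 0.49·913·2.671 = 1195 W (cross-section πr²).
Total input = 1195 + 2140 = 3335 W.
Radiated: εσ·A_surf·T⁴ with A_surf = 4πr² = 10.68 m².
T⁴ = 3335/(0.49·5.67×10⁻⁸·10.68) = 1.124×10¹⁰ K⁴.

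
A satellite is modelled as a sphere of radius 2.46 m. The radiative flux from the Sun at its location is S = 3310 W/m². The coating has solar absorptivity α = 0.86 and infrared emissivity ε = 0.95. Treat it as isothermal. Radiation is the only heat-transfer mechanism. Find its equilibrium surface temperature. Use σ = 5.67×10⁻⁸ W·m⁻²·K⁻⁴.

At equilibrium, absorbed power = emitted power.
Absorbing cross-section = πr² = 19.01 m²; emitting surface = 4πr² = 76.05 m² (ratio 4).
αS·A_cross = εσ·A_surf·T⁴  ⇒  T⁴ = αS/(ε·4σ).
T⁴ = 0.860·3310/(0.95·4·5.67×10⁻⁸) = 1.321×10¹⁰ K⁴.
T = (1.321×10¹⁰)^(1/4).

T ≈ 339 K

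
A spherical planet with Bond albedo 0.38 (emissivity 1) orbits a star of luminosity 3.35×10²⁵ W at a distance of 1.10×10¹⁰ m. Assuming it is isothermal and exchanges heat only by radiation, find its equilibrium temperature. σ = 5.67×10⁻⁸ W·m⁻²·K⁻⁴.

T ≈ 495 K

First find the stellar flux at distance d: S = L/(4πd²) = 3.35×10²⁵/(4π·(1.10×10¹⁰)²) = 22030 W/m².
For an isothermal sphere, absorbed (1−a)S·πr² = emitted σ·4πr²·T⁴, so T⁴ = (1−a)S/(4σ).
T⁴ = 0.620·22030/(4·5.67×10⁻⁸) = 6.023×10¹⁰ K⁴.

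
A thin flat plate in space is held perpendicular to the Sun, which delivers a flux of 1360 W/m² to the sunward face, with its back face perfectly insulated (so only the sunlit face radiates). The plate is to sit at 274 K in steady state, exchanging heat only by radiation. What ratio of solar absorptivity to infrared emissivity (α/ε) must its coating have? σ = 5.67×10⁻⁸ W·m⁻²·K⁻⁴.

α/ε ≈ 0.235

Balance: αS·A = εσ·1A·T⁴ ⇒ α/ε = σT⁴/S.
α/ε = 5.67×10⁻⁸·(274)⁴/1360 = 5.67×10⁻⁸·5.636×10⁹/1360.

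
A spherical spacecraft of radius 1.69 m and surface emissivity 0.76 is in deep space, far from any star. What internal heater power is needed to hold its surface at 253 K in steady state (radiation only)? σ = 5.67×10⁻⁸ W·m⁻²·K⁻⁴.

P ≈ 6340 W

P = εσ·4πr²·T⁴.
4πr² = 35.89 m²; T⁴ = 4.097×10⁹ K⁴.
P = 0.76·5.67×10⁻⁸·35.89·4.097×10⁹.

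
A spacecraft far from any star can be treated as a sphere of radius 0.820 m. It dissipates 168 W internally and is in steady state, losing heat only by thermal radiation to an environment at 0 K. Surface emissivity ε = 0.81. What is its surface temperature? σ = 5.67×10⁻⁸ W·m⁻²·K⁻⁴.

Steady state: internal power = radiated power, P = εσA T⁴.
Radiating area A = 4πr² = 8.450 m².
T⁴ = P/(εσA) = 168/(0.81·5.67×10⁻⁸·8.450) = 4.329×10⁸ K⁴.
T = (4.329×10⁸)^(1/4).

T ≈ 144 K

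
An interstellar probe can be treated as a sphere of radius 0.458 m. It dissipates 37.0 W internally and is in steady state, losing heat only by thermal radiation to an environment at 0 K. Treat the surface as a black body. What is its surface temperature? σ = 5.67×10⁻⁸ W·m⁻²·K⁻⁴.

T ≈ 125 K

Steady state: internal power = radiated power, P = εσA T⁴.
Radiating area A = 4πr² = 2.636 m².
T⁴ = P/(εσA) = 37.0/(1.0·5.67×10⁻⁸·2.636) = 2.476×10⁸ K⁴.
T = (2.476×10⁸)^(1/4).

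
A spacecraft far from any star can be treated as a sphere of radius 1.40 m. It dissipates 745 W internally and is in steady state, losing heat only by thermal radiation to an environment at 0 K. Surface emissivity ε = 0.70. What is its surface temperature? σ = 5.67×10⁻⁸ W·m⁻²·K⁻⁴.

T ≈ 166 K

Steady state: internal power = radiated power, P = εσA T⁴.
Radiating area A = 4πr² = 24.63 m².
T⁴ = P/(εσA) = 745/(0.70·5.67×10⁻⁸·24.63) = 7.621×10⁸ K⁴.
T = (7.621×10⁸)^(1/4).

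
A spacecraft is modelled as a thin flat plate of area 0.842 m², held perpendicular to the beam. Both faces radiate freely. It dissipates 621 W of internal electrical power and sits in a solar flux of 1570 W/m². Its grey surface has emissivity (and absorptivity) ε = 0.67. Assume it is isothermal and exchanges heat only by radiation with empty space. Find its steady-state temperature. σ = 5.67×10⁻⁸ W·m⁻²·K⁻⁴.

T ≈ 392 K

At steady state, absorbed solar power + internal power = radiated power.
Absorbed: α·S·A_cross = 0.67·1570·0.8420 = 885.7 W (cross-section A).
Total input = 885.7 + 621 = 1507 W.
Radiated: εσ·A_surf·T⁴ with A_surf = 2A = 1.684 m².
T⁴ = 1507/(0.67·5.67×10⁻⁸·1.684) = 2.355×10¹⁰ K⁴.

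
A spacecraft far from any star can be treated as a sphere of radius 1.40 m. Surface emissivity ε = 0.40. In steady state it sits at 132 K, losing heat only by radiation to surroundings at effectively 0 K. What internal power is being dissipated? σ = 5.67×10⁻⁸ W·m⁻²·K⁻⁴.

Steady state: P = εσA T⁴.
A = 4πr² = 24.63 m²; T⁴ = (132)⁴ = 3.036×10⁸ K⁴.
P = 0.40 × 5.67×10⁻⁸ × 24.63 × 3.036×10⁸.

P ≈ 170 W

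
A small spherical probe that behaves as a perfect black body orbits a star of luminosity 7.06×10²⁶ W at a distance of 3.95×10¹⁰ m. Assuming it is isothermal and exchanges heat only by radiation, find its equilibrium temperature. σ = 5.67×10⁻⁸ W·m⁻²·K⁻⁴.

T ≈ 631 K

First find the stellar flux at distance d: S = L/(4πd²) = 7.06×10²⁶/(4π·(3.95×10¹⁰)²) = 36010 W/m².
For an isothermal sphere, absorbed (1−a)S·πr² = emitted σ·4πr²·T⁴, so T⁴ = (1−a)S/(4σ).
T⁴ = 1.00·36010/(4·5.67×10⁻⁸) = 1.588×10¹¹ K⁴.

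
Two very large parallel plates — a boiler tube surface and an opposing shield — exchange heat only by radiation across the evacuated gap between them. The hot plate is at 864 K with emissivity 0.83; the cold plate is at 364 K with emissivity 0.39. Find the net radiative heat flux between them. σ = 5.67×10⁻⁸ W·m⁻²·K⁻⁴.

q ≈ 11100 W/m²

For two infinite grey parallel plates, q = σ(T₁⁴ − T₂⁴)/(1/ε₁ + 1/ε₂ − 1).
T₁⁴ − T₂⁴ = 5.573×10¹¹ − 1.756×10¹⁰ = 5.397×10¹¹ K⁴.
1/ε₁ + 1/ε₂ − 1 = 1.205 + 2.564 − 1 = 2.769.
q = 5.67×10⁻⁸ × 5.397×10¹¹ / 2.769.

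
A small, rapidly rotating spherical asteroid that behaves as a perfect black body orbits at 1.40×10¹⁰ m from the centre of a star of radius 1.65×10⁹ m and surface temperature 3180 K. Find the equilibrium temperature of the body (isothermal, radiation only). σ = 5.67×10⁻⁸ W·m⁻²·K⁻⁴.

The star's surface emits σT_*⁴; at distance d the flux is S = σT_*⁴(R_*/d)².
S = 5.67×10⁻⁸·(3180)⁴·(1.65×10⁹/1.40×10¹⁰)² = 80540 W/m².
For an isothermal sphere T⁴ = (1−a)S/(4σ) = 3.551×10¹¹ K⁴.

T ≈ 772 K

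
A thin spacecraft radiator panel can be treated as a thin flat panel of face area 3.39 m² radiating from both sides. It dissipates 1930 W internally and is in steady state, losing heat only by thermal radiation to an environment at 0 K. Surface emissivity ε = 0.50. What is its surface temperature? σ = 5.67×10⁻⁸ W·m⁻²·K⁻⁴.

T ≈ 317 K

Steady state: internal power = radiated power, P = εσA T⁴.
Radiating area A = 2·3.39 = 6.780 m².
T⁴ = P/(εσA) = 1930/(0.50·5.67×10⁻⁸·6.780) = 1.004×10¹⁰ K⁴.
T = (1.004×10¹⁰)^(1/4).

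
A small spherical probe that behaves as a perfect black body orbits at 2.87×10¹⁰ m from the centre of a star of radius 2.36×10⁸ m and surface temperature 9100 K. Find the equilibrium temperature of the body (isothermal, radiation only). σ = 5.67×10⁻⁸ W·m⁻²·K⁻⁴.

The star's surface emits σT_*⁴; at distance d the flux is S = σT_*⁴(R_*/d)².
S = 5.67×10⁻⁸·(9100)⁴·(2.36×10⁸/2.87×10¹⁰)² = 26290 W/m².
For an isothermal sphere T⁴ = (1−a)S/(4σ) = 1.159×10¹¹ K⁴.

T ≈ 584 K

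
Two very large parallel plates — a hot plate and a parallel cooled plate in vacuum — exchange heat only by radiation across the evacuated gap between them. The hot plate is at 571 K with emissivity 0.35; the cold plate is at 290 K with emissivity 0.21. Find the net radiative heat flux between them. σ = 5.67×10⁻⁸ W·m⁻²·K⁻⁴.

For two infinite grey parallel plates, q = σ(T₁⁴ − T₂⁴)/(1/ε₁ + 1/ε₂ − 1).
T₁⁴ − T₂⁴ = 1.063×10¹¹ − 7.073×10⁹ = 9.923×10¹⁰ K⁴.
1/ε₁ + 1/ε₂ − 1 = 2.857 + 4.762 − 1 = 6.619.
q = 5.67×10⁻⁸ × 9.923×10¹⁰ / 6.619.

q ≈ 850 W/m²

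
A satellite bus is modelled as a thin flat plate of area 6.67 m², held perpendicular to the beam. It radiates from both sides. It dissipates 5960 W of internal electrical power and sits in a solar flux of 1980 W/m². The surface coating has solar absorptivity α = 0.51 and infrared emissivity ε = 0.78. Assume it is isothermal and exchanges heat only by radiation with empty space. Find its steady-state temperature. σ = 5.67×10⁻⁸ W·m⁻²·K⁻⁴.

T ≈ 383 K

At steady state, absorbed solar power + internal power = radiated power.
Absorbed: α·S·A_cross = 0.51·1980·6.670 = 6735 W (cross-section A).
Total input = 6735 + 5960 = 12700 W.
Radiated: εσ·A_surf·T⁴ with A_surf = 2A = 13.34 m².
T⁴ = 12700/(0.78·5.67×10⁻⁸·13.34) = 2.152×10¹⁰ K⁴.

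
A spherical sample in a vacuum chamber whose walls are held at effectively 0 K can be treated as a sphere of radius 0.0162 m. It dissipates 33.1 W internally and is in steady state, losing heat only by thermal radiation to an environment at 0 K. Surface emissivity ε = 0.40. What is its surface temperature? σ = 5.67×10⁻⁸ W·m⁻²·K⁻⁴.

T ≈ 816 K

Steady state: internal power = radiated power, P = εσA T⁴.
Radiating area A = 4πr² = 0.003298 m².
T⁴ = P/(εσA) = 33.1/(0.40·5.67×10⁻⁸·0.003298) = 4.425×10¹¹ K⁴.
T = (4.425×10¹¹)^(1/4).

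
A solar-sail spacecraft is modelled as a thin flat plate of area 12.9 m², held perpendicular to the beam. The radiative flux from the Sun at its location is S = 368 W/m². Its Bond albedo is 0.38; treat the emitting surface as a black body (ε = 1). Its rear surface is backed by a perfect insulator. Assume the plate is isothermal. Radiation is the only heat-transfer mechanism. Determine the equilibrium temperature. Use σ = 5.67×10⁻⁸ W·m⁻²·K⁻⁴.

At equilibrium, absorbed power = emitted power.
Absorbing cross-section = A = 12.90 m²; emitting surface = A = 12.90 m² (ratio 1).
(1−a)S·A_cross = εσ·A_surf·T⁴  ⇒  T⁴ = (1−a)S/(1σ).
T⁴ = 0.620·368/(1·5.67×10⁻⁸) = 4.024×10⁹ K⁴.
T = (4.024×10⁹)^(1/4).

T ≈ 252 K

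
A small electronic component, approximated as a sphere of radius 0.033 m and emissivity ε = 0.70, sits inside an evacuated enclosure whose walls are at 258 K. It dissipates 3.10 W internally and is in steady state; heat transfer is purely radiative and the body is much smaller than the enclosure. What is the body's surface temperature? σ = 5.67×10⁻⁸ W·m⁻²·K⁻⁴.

T ≈ 317 K

For a small grey body in a large enclosure, net radiated power = εσA(T⁴ − T_w⁴).
Steady state: P = εσA(T⁴ − T_w⁴) with A = 4πr² = 0.01368 m².
T⁴ = P/(εσA) + T_w⁴ = 3.10/(0.70·5.67×10⁻⁸·0.01368) + (258)⁴
    = 5.707×10⁹ + 4.431×10⁹ = 1.014×10¹⁰ K⁴.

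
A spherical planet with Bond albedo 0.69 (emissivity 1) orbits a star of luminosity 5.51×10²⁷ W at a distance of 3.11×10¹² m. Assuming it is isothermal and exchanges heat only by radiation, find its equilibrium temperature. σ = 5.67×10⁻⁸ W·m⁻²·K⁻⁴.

First find the stellar flux at distance d: S = L/(4πd²) = 5.51×10²⁷/(4π·(3.11×10¹²)²) = 45.33 W/m².
For an isothermal sphere, absorbed (1−a)S·πr² = emitted σ·4πr²·T⁴, so T⁴ = (1−a)S/(4σ).
T⁴ = 0.310·45.33/(4·5.67×10⁻⁸) = 6.196×10⁷ K⁴.

T ≈ 88.7 K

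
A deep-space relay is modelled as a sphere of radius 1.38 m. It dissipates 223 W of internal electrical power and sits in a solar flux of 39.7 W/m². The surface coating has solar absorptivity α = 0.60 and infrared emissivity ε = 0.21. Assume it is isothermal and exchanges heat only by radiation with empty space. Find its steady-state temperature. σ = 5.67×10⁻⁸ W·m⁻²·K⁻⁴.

At steady state, absorbed solar power + internal power = radiated power.
Absorbed: α·S·A_cross = 0.60·39.7·5.983 = 142.5 W (cross-section πr²).
Total input = 142.5 + 223 = 365.5 W.
Radiated: εσ·A_surf·T⁴ with A_surf = 4πr² = 23.93 m².
T⁴ = 365.5/(0.21·5.67×10⁻⁸·23.93) = 1.283×10⁹ K⁴.

T ≈ 189 K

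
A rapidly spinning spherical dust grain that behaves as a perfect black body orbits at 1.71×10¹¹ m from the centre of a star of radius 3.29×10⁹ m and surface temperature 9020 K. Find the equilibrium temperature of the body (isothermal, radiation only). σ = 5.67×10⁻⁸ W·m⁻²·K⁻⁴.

The star's surface emits σT_*⁴; at distance d the flux is S = σT_*⁴(R_*/d)².
S = 5.67×10⁻⁸·(9020)⁴·(3.29×10⁹/1.71×10¹¹)² = 1.389×10⁵ W/m².
For an isothermal sphere T⁴ = (1−a)S/(4σ) = 6.126×10¹¹ K⁴.

T ≈ 885 K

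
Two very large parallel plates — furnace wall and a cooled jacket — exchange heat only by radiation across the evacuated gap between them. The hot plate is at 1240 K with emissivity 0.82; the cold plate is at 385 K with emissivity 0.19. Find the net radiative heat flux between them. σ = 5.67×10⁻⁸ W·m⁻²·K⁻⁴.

For two infinite grey parallel plates, q = σ(T₁⁴ − T₂⁴)/(1/ε₁ + 1/ε₂ − 1).
T₁⁴ − T₂⁴ = 2.364×10¹² − 2.197×10¹⁰ = 2.342×10¹² K⁴.
1/ε₁ + 1/ε₂ − 1 = 1.220 + 5.263 − 1 = 5.483.
q = 5.67×10⁻⁸ × 2.342×10¹² / 5.483.

q ≈ 24200 W/m²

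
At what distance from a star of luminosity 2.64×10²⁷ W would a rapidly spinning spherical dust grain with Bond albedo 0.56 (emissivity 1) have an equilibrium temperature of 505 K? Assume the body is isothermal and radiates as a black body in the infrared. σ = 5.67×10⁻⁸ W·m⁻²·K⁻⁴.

d ≈ 7.92×10¹⁰ m

For an isothermal black-emitting sphere, (1−a)S·πr² = σ·4πr²·T⁴ ⇒ S = 4σT⁴/(1−a).
S = 4·5.67×10⁻⁸·(505)⁴/0.440 = 33520 W/m².
Flux falls as S = L/(4πd²), so d = √(L/(4πS)) = √(2.64×10²⁷/(4π·33520)).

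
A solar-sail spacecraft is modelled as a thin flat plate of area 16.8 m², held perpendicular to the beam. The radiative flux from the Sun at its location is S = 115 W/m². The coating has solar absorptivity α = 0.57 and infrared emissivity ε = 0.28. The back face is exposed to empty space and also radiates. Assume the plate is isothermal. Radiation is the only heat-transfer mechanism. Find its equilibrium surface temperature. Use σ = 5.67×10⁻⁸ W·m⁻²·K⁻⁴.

T ≈ 213 K

At equilibrium, absorbed power = emitted power.
Absorbing cross-section = A = 16.80 m²; emitting surface = 2A = 33.60 m² (ratio 2).
αS·A_cross = εσ·A_surf·T⁴  ⇒  T⁴ = αS/(ε·2σ).
T⁴ = 0.570·115/(0.28·2·5.67×10⁻⁸) = 2.064×10⁹ K⁴.
T = (2.064×10⁹)^(1/4).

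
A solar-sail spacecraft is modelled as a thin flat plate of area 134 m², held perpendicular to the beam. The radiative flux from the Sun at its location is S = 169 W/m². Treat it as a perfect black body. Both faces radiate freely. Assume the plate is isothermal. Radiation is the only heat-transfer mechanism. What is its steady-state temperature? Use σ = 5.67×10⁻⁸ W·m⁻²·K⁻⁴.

At equilibrium, absorbed power = emitted power.
Absorbing cross-section = A = 134.0 m²; emitting surface = 2A = 268.0 m² (ratio 2).
S·A_cross = εσ·A_surf·T⁴  ⇒  T⁴ = S/(2σ).
T⁴ = 1.00·169/(2·5.67×10⁻⁸) = 1.490×10⁹ K⁴.
T = (1.490×10⁹)^(1/4).

T ≈ 196 K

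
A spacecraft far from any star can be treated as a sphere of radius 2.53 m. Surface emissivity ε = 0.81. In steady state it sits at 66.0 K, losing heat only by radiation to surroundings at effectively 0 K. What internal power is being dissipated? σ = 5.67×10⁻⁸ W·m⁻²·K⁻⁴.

P ≈ 70.1 W

Steady state: P = εσA T⁴.
A = 4πr² = 80.44 m²; T⁴ = (66.0)⁴ = 1.897×10⁷ K⁴.
P = 0.81 × 5.67×10⁻⁸ × 80.44 × 1.897×10⁷.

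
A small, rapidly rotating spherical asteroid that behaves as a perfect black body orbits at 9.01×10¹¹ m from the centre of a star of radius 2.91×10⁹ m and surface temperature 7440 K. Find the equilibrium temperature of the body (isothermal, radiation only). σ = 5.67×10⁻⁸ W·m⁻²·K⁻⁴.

T ≈ 299 K

The star's surface emits σT_*⁴; at distance d the flux is S = σT_*⁴(R_*/d)².
S = 5.67×10⁻⁸·(7440)⁴·(2.91×10⁹/9.01×10¹¹)² = 1812 W/m².
For an isothermal sphere T⁴ = (1−a)S/(4σ) = 7.990×10⁹ K⁴.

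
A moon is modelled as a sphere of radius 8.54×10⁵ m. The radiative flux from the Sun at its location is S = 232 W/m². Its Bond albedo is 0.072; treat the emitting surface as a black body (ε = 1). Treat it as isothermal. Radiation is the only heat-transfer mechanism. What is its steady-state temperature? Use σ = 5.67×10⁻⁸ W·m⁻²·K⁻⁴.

T ≈ 176 K

At equilibrium, absorbed power = emitted power.
Absorbing cross-section = πr² = 2.291×10¹² m²; emitting surface = 4πr² = 9.165×10¹² m² (ratio 4).
(1−a)S·A_cross = εσ·A_surf·T⁴  ⇒  T⁴ = (1−a)S/(4σ).
T⁴ = 0.928·232/(4·5.67×10⁻⁸) = 9.493×10⁸ K⁴.
T = (9.493×10⁸)^(1/4).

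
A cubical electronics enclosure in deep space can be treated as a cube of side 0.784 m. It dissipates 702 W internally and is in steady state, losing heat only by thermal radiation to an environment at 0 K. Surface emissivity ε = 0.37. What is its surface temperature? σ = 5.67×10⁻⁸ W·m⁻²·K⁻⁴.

Steady state: internal power = radiated power, P = εσA T⁴.
Radiating area A = 6L² = 3.688 m².
T⁴ = P/(εσA) = 702/(0.37·5.67×10⁻⁸·3.688) = 9.073×10⁹ K⁴.
T = (9.073×10⁹)^(1/4).

T ≈ 309 K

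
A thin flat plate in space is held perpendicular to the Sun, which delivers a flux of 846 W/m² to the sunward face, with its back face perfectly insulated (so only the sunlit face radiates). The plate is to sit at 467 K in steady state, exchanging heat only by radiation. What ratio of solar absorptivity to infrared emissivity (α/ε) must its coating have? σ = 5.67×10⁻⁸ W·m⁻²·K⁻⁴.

Balance: αS·A = εσ·1A·T⁴ ⇒ α/ε = σT⁴/S.
α/ε = 5.67×10⁻⁸·(467)⁴/846 = 5.67×10⁻⁸·4.756×10¹⁰/846.

α/ε ≈ 3.19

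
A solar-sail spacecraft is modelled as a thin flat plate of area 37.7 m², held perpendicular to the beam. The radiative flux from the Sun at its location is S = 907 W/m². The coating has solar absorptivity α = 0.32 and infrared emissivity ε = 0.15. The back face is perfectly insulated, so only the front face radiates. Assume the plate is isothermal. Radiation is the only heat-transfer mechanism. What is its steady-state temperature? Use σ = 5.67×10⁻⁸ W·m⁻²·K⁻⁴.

T ≈ 430 K

At equilibrium, absorbed power = emitted power.
Absorbing cross-section = A = 37.70 m²; emitting surface = A = 37.70 m² (ratio 1).
αS·A_cross = εσ·A_surf·T⁴  ⇒  T⁴ = αS/(ε·1σ).
T⁴ = 0.320·907/(0.15·1·5.67×10⁻⁸) = 3.413×10¹⁰ K⁴.
T = (3.413×10¹⁰)^(1/4).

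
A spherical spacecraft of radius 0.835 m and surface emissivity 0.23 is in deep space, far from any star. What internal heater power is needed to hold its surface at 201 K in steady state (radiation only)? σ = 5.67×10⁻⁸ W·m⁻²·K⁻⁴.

P ≈ 186 W

P = εσ·4πr²·T⁴.
4πr² = 8.762 m²; T⁴ = 1.632×10⁹ K⁴.
P = 0.23·5.67×10⁻⁸·8.762·1.632×10⁹.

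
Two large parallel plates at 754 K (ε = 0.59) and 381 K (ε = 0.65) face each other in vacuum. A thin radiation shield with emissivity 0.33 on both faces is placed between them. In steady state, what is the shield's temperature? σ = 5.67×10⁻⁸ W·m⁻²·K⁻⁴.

In steady state the net flux on the hot side equals that on the cold side.
σ(T₁⁴−T_s⁴)/D₁ = σ(T_s⁴−T₂⁴)/D₂, with D₁ = 1/ε₁+1/ε_s−1 = 3.725, D₂ = 1/ε_s+1/ε₂−1 = 3.569.
Solve for T_s⁴: T_s⁴ = (D₂·T₁⁴ + D₁·T₂⁴)/(D₁+D₂) = 1.689×10¹¹ K⁴.

T_s ≈ 641 K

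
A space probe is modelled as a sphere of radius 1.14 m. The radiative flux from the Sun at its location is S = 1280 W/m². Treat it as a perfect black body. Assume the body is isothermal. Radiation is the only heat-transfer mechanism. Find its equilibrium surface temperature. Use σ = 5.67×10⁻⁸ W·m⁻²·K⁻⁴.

T ≈ 274 K

At equilibrium, absorbed power = emitted power.
Absorbing cross-section = πr² = 4.083 m²; emitting surface = 4πr² = 16.33 m² (ratio 4).
S·A_cross = εσ·A_surf·T⁴  ⇒  T⁴ = S/(4σ).
T⁴ = 1.00·1280/(4·5.67×10⁻⁸) = 5.644×10⁹ K⁴.
T = (5.644×10⁹)^(1/4).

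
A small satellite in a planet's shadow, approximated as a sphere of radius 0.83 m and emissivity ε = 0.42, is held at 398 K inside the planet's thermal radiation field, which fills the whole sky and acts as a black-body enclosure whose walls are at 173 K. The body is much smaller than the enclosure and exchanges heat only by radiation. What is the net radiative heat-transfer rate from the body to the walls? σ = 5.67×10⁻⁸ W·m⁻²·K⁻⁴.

P_net ≈ 4990 W

For a small grey body in a large enclosure: P_net = εσA(T_body⁴ − T_wall⁴).
A = 4πr² = 8.657 m²; T_body⁴ − T_wall⁴ = 2.509×10¹⁰ − 8.957×10⁸ = 2.420×10¹⁰ K⁴.
|P_net| = 0.42·5.67×10⁻⁸·8.657·2.420×10¹⁰.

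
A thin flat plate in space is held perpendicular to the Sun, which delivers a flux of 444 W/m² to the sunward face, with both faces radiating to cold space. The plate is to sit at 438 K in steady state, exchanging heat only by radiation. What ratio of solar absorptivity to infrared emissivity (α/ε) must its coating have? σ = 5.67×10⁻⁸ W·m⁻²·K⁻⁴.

α/ε ≈ 9.40

Balance: αS·A = εσ·2A·T⁴ ⇒ α/ε = 2σT⁴/S.
α/ε = 2·5.67×10⁻⁸·(438)⁴/444 = 2·5.67×10⁻⁸·3.680×10¹⁰/444.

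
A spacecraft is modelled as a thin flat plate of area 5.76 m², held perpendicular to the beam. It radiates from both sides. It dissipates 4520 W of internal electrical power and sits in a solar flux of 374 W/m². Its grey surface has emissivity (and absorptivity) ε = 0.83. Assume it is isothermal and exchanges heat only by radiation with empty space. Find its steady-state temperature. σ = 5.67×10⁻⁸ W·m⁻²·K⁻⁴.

T ≈ 328 K

At steady state, absorbed solar power + internal power = radiated power.
Absorbed: α·S·A_cross = 0.83·374·5.760 = 1788 W (cross-section A).
Total input = 1788 + 4520 = 6308 W.
Radiated: εσ·A_surf·T⁴ with A_surf = 2A = 11.52 m².
T⁴ = 6308/(0.83·5.67×10⁻⁸·11.52) = 1.164×10¹⁰ K⁴.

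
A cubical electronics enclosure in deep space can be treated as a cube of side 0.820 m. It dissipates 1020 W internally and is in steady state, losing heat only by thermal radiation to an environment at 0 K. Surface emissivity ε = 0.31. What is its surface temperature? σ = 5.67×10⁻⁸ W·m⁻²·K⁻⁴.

T ≈ 346 K

Steady state: internal power = radiated power, P = εσA T⁴.
Radiating area A = 6L² = 4.034 m².
T⁴ = P/(εσA) = 1020/(0.31·5.67×10⁻⁸·4.034) = 1.438×10¹⁰ K⁴.
T = (1.438×10¹⁰)^(1/4).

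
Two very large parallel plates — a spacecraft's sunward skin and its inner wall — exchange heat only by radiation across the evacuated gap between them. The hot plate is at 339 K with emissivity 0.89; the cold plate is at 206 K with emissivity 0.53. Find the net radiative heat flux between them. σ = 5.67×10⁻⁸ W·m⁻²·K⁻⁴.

For two infinite grey parallel plates, q = σ(T₁⁴ − T₂⁴)/(1/ε₁ + 1/ε₂ − 1).
T₁⁴ − T₂⁴ = 1.321×10¹⁰ − 1.801×10⁹ = 1.141×10¹⁰ K⁴.
1/ε₁ + 1/ε₂ − 1 = 1.124 + 1.887 − 1 = 2.010.
q = 5.67×10⁻⁸ × 1.141×10¹⁰ / 2.010.

q ≈ 322 W/m²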